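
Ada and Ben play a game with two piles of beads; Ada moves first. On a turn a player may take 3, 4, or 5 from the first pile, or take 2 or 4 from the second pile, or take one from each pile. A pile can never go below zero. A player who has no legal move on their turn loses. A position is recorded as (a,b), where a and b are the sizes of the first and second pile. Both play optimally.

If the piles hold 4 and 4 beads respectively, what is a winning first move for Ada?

Positions with no move are L. A position that does have a move is losing for the player to move precisely when every available move leads to a winning position for the opponent. Fill in the labels:
No move ever increases a pile, so every position that can arise here has a ≤ 4 and b ≤ 4; it is enough to label the cells with 0 ≤ a ≤ 4 and 0 ≤ b ≤ 4.
Every move lowers a or b (never raises either), so fill the grid row by row in increasing a, and left to right within a row: each cell's successors are then already labelled.
      b=0  b=1  b=2  b=3  b=4
a=0:    L    L    W    W    W
a=1:    L    W    W    L    W
a=2:    L    W    W    L    W
a=3:    W    W    L    L    W
a=4:    W    W    L    W    W
Cells with no legal move (terminal, hence L): (0,0), (0,1), (1,0), (2,0).
The remaining L cells, each justified by listing all of its moves:
(1,3): moves to (1,1)(W), (0,2)(W); every one is W ⇒ L
(2,3): moves to (2,1)(W), (1,2)(W); every one is W ⇒ L
(3,2): moves to (0,2)(W), (3,0)(W), (2,1)(W); every one is W ⇒ L
(3,3): moves to (0,3)(W), (3,1)(W), (2,2)(W); every one is W ⇒ L
(4,2): moves to (1,2)(W), (0,2)(W), (4,0)(W), (3,1)(W); every one is W ⇒ L
Every other cell has at least one move into one of the L cells above, so it is W.
From (4,4), the L positions reachable in one move are: (4,2), (3,3). Any move reaching one of these is winning.

Move to (4,2).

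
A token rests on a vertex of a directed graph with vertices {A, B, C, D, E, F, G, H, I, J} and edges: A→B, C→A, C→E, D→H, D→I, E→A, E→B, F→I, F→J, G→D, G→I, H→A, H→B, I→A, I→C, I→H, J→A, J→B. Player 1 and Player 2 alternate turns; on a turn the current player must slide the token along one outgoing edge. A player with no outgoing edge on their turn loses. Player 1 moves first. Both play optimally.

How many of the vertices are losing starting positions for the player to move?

Positions with no move are L. A position that does have a move is losing for the player to move precisely when every available move leads to a winning position for the opponent. Fill in the labels:
Every edge goes from a vertex to one that appears earlier in the order B, A, E, C, H, I, J, D, F, G, so processing vertices in that order labels each vertex after all of its successors.
B: no outgoing edge → L
A: W (go to B, an L position)
E: W (go to B, an L position)
C: L (options E(W), A(W) are all W)
H: W (go to B, an L position)
I: W (go to C, an L position)
J: W (go to B, an L position)
D: L (options I(W), H(W) are all W)
F: L (options J(W), I(W) are all W)
G: W (go to D, an L position)
The L vertices are B, C, D, F; that is 4 in all.

4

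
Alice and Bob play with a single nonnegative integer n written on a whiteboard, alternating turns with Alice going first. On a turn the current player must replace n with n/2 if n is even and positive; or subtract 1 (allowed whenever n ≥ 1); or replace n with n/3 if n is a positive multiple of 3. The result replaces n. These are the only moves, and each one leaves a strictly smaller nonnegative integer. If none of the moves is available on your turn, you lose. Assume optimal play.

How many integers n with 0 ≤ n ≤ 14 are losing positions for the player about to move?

Build the W/L table. Terminal = L. A non-terminal position is W if it has a move to some L; otherwise it is L.
n=0: no move → L
n=1: reaches L-position 0 → W
n=2: only reaches 1(W), which is W → L
n=3: reaches L-position 2 → W
n=4: reaches L-position 2 → W
n=5: only reaches 4(W), which is W → L
n=6: reaches L-position 2 → W
n=7: only reaches 6(W), which is W → L
n=8: reaches L-position 7 → W
n=9: only reaches 3(W), 8(W), all W → L
n=10: reaches L-position 5 → W
n=11: only reaches 10(W), which is W → L
n=12: reaches L-position 11 → W
n=13: only reaches 12(W), which is W → L
n=14: reaches L-position 7 → W
L entries with 0 ≤ n ≤ 14: n = 0, 2, 5, 7, 9, 11, 13; that makes 7.

7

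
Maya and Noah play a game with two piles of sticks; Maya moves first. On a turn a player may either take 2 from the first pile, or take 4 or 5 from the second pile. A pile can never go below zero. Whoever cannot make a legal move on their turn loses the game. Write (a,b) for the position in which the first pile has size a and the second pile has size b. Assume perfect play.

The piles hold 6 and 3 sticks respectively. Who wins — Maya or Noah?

Maya wins.

Positions with no move are L. A position that does have a move is losing for the player to move precisely when every available move leads to a winning position for the opponent. Fill in the labels:
No move ever increases a pile, so every position that can arise here has a ≤ 6 and b ≤ 3; it is enough to label the cells with 0 ≤ a ≤ 6 and 0 ≤ b ≤ 3.
Every move lowers a or b (never raises either), so fill the grid row by row in increasing a, and left to right within a row: each cell's successors are then already labelled.
      b=0  b=1  b=2  b=3
a=0:    L    L    L    L
a=1:    L    L    L    L
a=2:    W    W    W    W
a=3:    W    W    W    W
a=4:    L    L    L    L
a=5:    L    L    L    L
a=6:    W    W    W    W
Cells with no legal move (terminal, hence L): (0,0), (0,1), (0,2), (0,3), (1,0), (1,1), (1,2), (1,3).
The remaining L cells, each justified by listing all of its moves:
(4,0): L (sole option (2,0)(W) is W)
(4,1): L (sole option (2,1)(W) is W)
(4,2): L (sole option (2,2)(W) is W)
(4,3): L (sole option (2,3)(W) is W)
(5,0): L (sole option (3,0)(W) is W)
(5,1): L (sole option (3,1)(W) is W)
(5,2): L (sole option (3,2)(W) is W)
(5,3): L (sole option (3,3)(W) is W)
Every other cell has at least one move into one of the L cells above, so it is W.
The starting position (6,3) is W: Maya should move to (4,3), handing over an L position.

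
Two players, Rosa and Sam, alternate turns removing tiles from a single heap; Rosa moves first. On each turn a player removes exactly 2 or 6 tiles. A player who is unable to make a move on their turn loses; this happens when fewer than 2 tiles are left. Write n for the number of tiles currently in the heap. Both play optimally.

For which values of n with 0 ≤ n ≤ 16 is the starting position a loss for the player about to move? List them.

Compute win/loss labels from the base case upward. A position with no move is L. Any other position is W if it can reach an L in one move, else L.
n=0: no move → L
n=1: no move → L
n=2: reaches L-position 0 → W
n=3: reaches L-position 1 → W
n=4: only reaches 2(W), which is W → L
n=5: only reaches 3(W), which is W → L
n=6: reaches L-position 4 → W
n=7: reaches L-position 5 → W
n=8: only reaches 6(W), 2(W), all W → L
n=9: only reaches 7(W), 3(W), all W → L
n=10: reaches L-position 8 → W
n=11: reaches L-position 9 → W
n=12: only reaches 10(W), 6(W), all W → L
n=13: only reaches 11(W), 7(W), all W → L
n=14: reaches L-position 12 → W
n=15: reaches L-position 13 → W
n=16: only reaches 14(W), 10(W), all W → L
The losing starting values of n are exactly the entries labelled L in this table (9 of them).

0, 1, 4, 5, 8, 9, 12, 13, 16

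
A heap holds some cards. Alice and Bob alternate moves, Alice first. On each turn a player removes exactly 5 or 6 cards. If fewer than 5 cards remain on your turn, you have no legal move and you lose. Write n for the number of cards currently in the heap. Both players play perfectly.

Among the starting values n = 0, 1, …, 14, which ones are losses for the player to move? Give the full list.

Work bottom-up. With no move the player to move loses. Otherwise the position is W if at least one move leads to an L position for the opponent, and L if every move leads to a W.
n=0: no move → L
n=1: no move → L
n=2: no move → L
n=3: no move → L
n=4: no move → L
n=5: reaches L-position 0 → W
n=6: reaches L-position 1 → W
n=7: reaches L-position 2 → W
n=8: reaches L-position 3 → W
n=9: reaches L-position 4 → W
n=10: reaches L-position 4 → W
n=11: only reaches 6(W), 5(W), all W → L
n=12: only reaches 7(W), 6(W), all W → L
n=13: only reaches 8(W), 7(W), all W → L
n=14: only reaches 9(W), 8(W), all W → L
Reading off the rows marked L gives the requested list; there are 9 such values of n.

0, 1, 2, 3, 4, 11, 12, 13, 14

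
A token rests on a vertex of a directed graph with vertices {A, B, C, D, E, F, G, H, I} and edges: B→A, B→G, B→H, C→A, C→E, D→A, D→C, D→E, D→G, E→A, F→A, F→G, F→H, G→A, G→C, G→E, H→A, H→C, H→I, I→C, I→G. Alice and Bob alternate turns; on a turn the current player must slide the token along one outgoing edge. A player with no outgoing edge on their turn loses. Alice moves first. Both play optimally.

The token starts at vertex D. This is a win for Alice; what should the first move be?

Move to A.

Classify positions by backward induction: terminal positions (no move available) are L. From any other position, the mover wins iff some move reaches an L.
Every edge goes from a vertex to one that appears earlier in the order A, E, C, G, D, I, H, B, F, so processing vertices in that order labels each vertex after all of its successors.
A: no outgoing edge → L
E: W (go to A, an L position)
C: W (go to A, an L position)
G: W (go to A, an L position)
D: W (go to A, an L position)
I: L (options G(W), C(W) are all W)
H: W (go to I, an L position)
B: W (go to A, an L position)
F: W (go to A, an L position)
From D, the L positions reachable in one move are: A.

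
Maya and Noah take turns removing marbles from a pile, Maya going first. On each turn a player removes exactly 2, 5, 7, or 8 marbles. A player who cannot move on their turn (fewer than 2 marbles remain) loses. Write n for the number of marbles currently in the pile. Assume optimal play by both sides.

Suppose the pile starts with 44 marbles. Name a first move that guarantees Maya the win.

Remove 7, leaving 37.

Build the W/L table. Terminal = L. A non-terminal position is W if it has a move to some L; otherwise it is L.
n=0: no move → L
n=1: no move → L
n=2: W (go to 0, an L position)
n=3: W (go to 1, an L position)
n=4: L (sole option 2(W) is W)
n=5: W (go to 0, an L position)
n=6: W (go to 4, an L position)
n=7: W (go to 0, an L position)
n=8: W (go to 1, an L position)
n=9: W (go to 4, an L position)
n=10: L (options 8(W), 5(W), 3(W), 2(W) are all W)
n=11: W (go to 4, an L position)
n=12: W (go to 10, an L position)
n=13: L (options 11(W), 8(W), 6(W), 5(W) are all W)
n=14: L (options 12(W), 9(W), 7(W), 6(W) are all W)
n=15: W (go to 13, an L position)
n=16: W (go to 14, an L position)
n=17: W (go to 10, an L position)
n=18: W (go to 13, an L position)
n=19: W (go to 14, an L position)
n=20: W (go to 13, an L position)
n=21: W (go to 14, an L position)
n=22: W (go to 14, an L position)
n=23: L (options 21(W), 18(W), 16(W), 15(W) are all W)
n=24: L (options 22(W), 19(W), 17(W), 16(W) are all W)
n=25: W (go to 23, an L position)
n=26: W (go to 24, an L position)
n=27: L (options 25(W), 22(W), 20(W), 19(W) are all W)
n=28: W (go to 23, an L position)
n=29: W (go to 27, an L position)
n=30: W (go to 23, an L position)
n=31: W (go to 24, an L position)
n=32: W (go to 27, an L position)
n=33: L (options 31(W), 28(W), 26(W), 25(W) are all W)
n=34: W (go to 27, an L position)
n=35: W (go to 33, an L position)
n=36: L (options 34(W), 31(W), 29(W), 28(W) are all W)
n=37: L (options 35(W), 32(W), 30(W), 29(W) are all W)
n=38: W (go to 36, an L position)
n=39: W (go to 37, an L position)
n=40: W (go to 33, an L position)
n=41: W (go to 36, an L position)
n=42: W (go to 37, an L position)
n=43: W (go to 36, an L position)
n=44: W (go to 37, an L position)
From 44, the L positions reachable in one move are: 37, 36. Any move reaching one of these is winning.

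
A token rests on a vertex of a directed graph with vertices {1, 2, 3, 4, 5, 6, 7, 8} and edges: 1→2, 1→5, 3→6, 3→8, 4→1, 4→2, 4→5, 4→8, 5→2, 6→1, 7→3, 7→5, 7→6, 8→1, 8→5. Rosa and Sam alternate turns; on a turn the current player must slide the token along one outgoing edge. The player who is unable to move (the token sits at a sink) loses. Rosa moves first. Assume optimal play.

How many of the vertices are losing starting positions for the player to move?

3

Positions with no move are L. A position that does have a move is losing for the player to move precisely when every available move leads to a winning position for the opponent. Fill in the labels:
Every edge goes from a vertex to one that appears earlier in the order 2, 5, 1, 8, 4, 6, 3, 7, so processing vertices in that order labels each vertex after all of its successors.
2: no outgoing edge → L
5: W (go to 2, an L position)
1: W (go to 2, an L position)
8: L (options 1(W), 5(W) are all W)
4: W (go to 8, an L position)
6: L (sole option 1(W) is W)
3: W (go to 6, an L position)
7: W (go to 6, an L position)
The L vertices are 2, 6, 8; that is 3 in all.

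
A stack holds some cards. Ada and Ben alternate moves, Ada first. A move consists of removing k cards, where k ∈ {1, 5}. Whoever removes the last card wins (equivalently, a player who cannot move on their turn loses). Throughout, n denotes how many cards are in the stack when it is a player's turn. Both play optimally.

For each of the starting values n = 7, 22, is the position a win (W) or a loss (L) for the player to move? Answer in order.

7: W, 22: L

Build the W/L table. Terminal = L. A non-terminal position is W if it has a move to some L; otherwise it is L.
n=0: no move → L
n=1: can move to 0, which is L ⇒ W
n=2: the only move is to 1(W), a W ⇒ L
n=3: can move to 2, which is L ⇒ W
n=4: the only move is to 3(W), a W ⇒ L
n=5: can move to 4, which is L ⇒ W
n=6: moves to 5(W), 1(W); every one is W ⇒ L
n=7: can move to 6, which is L ⇒ W
n=8: moves to 7(W), 3(W); every one is W ⇒ L
n=9: can move to 8, which is L ⇒ W
n=10: moves to 9(W), 5(W); every one is W ⇒ L
n=11: can move to 10, which is L ⇒ W
n=12: moves to 11(W), 7(W); every one is W ⇒ L
n=13: can move to 12, which is L ⇒ W
n=14: moves to 13(W), 9(W); every one is W ⇒ L
n=15: can move to 14, which is L ⇒ W
n=16: moves to 15(W), 11(W); every one is W ⇒ L
n=17: can move to 16, which is L ⇒ W
n=18: moves to 17(W), 13(W); every one is W ⇒ L
n=19: can move to 18, which is L ⇒ W
n=20: moves to 19(W), 15(W); every one is W ⇒ L
n=21: can move to 20, which is L ⇒ W
n=22: moves to 21(W), 17(W); every one is W ⇒ L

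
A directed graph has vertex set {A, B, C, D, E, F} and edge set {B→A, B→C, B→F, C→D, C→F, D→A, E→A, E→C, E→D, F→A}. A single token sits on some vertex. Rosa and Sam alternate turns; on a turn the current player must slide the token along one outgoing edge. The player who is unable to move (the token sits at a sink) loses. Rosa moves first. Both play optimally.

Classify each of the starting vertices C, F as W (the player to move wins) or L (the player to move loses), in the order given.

C: L, F: W

Use the standard recursion: the mover loses at a terminal position; elsewhere, the mover wins exactly when some move hands the opponent an L position.
Every edge goes from a vertex to one that appears earlier in the order A, D, F, C, B, E, so processing vertices in that order labels each vertex after all of its successors.
A: no outgoing edge → L
D: reaches L-position A → W
F: reaches L-position A → W
C: only reaches F(W), D(W), all W → L
B: reaches L-position C → W
E: reaches L-position C → W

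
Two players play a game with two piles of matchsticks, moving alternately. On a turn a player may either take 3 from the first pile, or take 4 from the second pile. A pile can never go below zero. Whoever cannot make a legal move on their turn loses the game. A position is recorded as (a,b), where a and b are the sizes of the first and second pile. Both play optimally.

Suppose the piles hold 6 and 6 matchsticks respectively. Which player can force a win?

Work bottom-up. With no move the player to move loses. Otherwise the position is W if at least one move leads to an L position for the opponent, and L if every move leads to a W.
No move ever increases a pile, so every position that can arise here has a ≤ 6 and b ≤ 6; it is enough to label the cells with 0 ≤ a ≤ 6 and 0 ≤ b ≤ 6.
Every move lowers a or b (never raises either), so fill the grid row by row in increasing a, and left to right within a row: each cell's successors are then already labelled.
      b=0  b=1  b=2  b=3  b=4  b=5  b=6
a=0:    L    L    L    L    W    W    W
a=1:    L    L    L    L    W    W    W
a=2:    L    L    L    L    W    W    W
a=3:    W    W    W    W    L    L    L
a=4:    W    W    W    W    L    L    L
a=5:    W    W    W    W    L    L    L
a=6:    L    L    L    L    W    W    W
Cells with no legal move (terminal, hence L): (0,0), (0,1), (0,2), (0,3), (1,0), (1,1), (1,2), (1,3), (2,0), (2,1), (2,2), (2,3).
The remaining L cells, each justified by listing all of its moves:
(3,4): L (options (0,4)(W), (3,0)(W) are all W)
(3,5): L (options (0,5)(W), (3,1)(W) are all W)
(3,6): L (options (0,6)(W), (3,2)(W) are all W)
(4,4): L (options (1,4)(W), (4,0)(W) are all W)
(4,5): L (options (1,5)(W), (4,1)(W) are all W)
(4,6): L (options (1,6)(W), (4,2)(W) are all W)
(5,4): L (options (2,4)(W), (5,0)(W) are all W)
(5,5): L (options (2,5)(W), (5,1)(W) are all W)
(5,6): L (options (2,6)(W), (5,2)(W) are all W)
(6,0): L (sole option (3,0)(W) is W)
(6,1): L (sole option (3,1)(W) is W)
(6,2): L (sole option (3,2)(W) is W)
(6,3): L (sole option (3,3)(W) is W)
Every other cell has at least one move into one of the L cells above, so it is W.
The starting position (6,6) is W: the player to move should move to (3,6), handing over an L position.

The first player wins.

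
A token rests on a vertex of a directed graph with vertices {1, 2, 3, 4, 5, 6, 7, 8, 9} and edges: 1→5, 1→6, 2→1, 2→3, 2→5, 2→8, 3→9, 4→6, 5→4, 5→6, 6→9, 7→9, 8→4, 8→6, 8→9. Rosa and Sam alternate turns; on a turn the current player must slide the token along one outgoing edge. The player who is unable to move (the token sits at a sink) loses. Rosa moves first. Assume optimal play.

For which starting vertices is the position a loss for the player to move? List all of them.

1, 4, 9

Classify positions by backward induction: terminal positions (no move available) are L. From any other position, the mover wins iff some move reaches an L.
Every edge goes from a vertex to one that appears earlier in the order 9, 3, 6, 4, 8, 5, 1, 2, 7, so processing vertices in that order labels each vertex after all of its successors.
9: no outgoing edge → L
3: →9(L), so W
6: →9(L), so W
4: →6(W) only, which is W, so L
8: →4(L), so W
5: →4(L), so W
1: →5(W), 6(W) — all W, so L
2: →1(L), so W
7: →9(L), so W
Reading off the rows marked L gives the requested list; there are 3 such vertices.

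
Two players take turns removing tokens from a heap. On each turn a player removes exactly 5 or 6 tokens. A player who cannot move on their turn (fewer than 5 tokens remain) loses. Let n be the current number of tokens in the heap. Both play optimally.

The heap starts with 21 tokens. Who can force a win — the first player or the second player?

Work bottom-up. With no move the player to move loses. Otherwise the position is W if at least one move leads to an L position for the opponent, and L if every move leads to a W.
n=0: no move → L
n=1: no move → L
n=2: no move → L
n=3: no move → L
n=4: no move → L
n=5: →0(L), so W
n=6: →1(L), so W
n=7: →2(L), so W
n=8: →3(L), so W
n=9: →4(L), so W
n=10: →4(L), so W
n=11: →6(W), 5(W) — all W, so L
n=12: →7(W), 6(W) — all W, so L
n=13: →8(W), 7(W) — all W, so L
n=14: →9(W), 8(W) — all W, so L
n=15: →10(W), 9(W) — all W, so L
n=16: →11(L), so W
n=17: →12(L), so W
n=18: →13(L), so W
n=19: →14(L), so W
n=20: →15(L), so W
n=21: →15(L), so W
The starting position 21 is W: the player to move should remove 6, leaving 15, handing over an L position.

The first player wins.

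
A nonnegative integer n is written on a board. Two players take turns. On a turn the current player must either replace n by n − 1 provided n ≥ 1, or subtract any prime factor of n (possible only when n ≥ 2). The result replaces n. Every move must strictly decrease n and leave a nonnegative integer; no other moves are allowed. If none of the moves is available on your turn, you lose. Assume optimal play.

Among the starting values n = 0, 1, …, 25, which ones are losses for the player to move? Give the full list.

0, 4, 8, 12, 16, 20, 24

Use the standard recursion: the mover loses at a terminal position; elsewhere, the mover wins exactly when some move hands the opponent an L position.
n=0: no move → L
n=1: can move to 0, which is L ⇒ W
n=2: can move to 0, which is L ⇒ W
n=3: can move to 0, which is L ⇒ W
n=4: moves to 2(W), 3(W); every one is W ⇒ L
n=5: can move to 0, which is L ⇒ W
n=6: can move to 4, which is L ⇒ W
n=7: can move to 0, which is L ⇒ W
n=8: moves to 6(W), 7(W); every one is W ⇒ L
n=9: can move to 8, which is L ⇒ W
n=10: can move to 8, which is L ⇒ W
n=11: can move to 0, which is L ⇒ W
n=12: moves to 9(W), 10(W), 11(W); every one is W ⇒ L
n=13: can move to 0, which is L ⇒ W
n=14: can move to 12, which is L ⇒ W
n=15: can move to 12, which is L ⇒ W
n=16: moves to 14(W), 15(W); every one is W ⇒ L
n=17: can move to 0, which is L ⇒ W
n=18: can move to 16, which is L ⇒ W
n=19: can move to 0, which is L ⇒ W
n=20: moves to 15(W), 18(W), 19(W); every one is W ⇒ L
n=21: can move to 20, which is L ⇒ W
n=22: can move to 20, which is L ⇒ W
n=23: can move to 0, which is L ⇒ W
n=24: moves to 21(W), 22(W), 23(W); every one is W ⇒ L
n=25: can move to 20, which is L ⇒ W
Reading off the rows marked L gives the requested list; there are 7 such values of n.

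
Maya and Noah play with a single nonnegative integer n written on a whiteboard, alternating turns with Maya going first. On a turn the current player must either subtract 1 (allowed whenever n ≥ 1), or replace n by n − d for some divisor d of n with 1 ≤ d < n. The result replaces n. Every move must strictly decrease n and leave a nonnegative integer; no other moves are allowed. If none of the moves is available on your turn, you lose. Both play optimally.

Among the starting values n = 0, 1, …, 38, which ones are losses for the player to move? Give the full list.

0, 2, 5, 7, 9, 11, 13, 15, 17, 19, 21, 23, 25, 27, 29, 31, 33, 35, 37

Positions with no move are L. A position that does have a move is losing for the player to move precisely when every available move leads to a winning position for the opponent. Fill in the labels:
n=0: no move → L
n=1: →0(L), so W
n=2: →1(W) only, which is W, so L
n=3: →2(L), so W
n=4: →2(L), so W
n=5: →4(W) only, which is W, so L
n=6: →5(L), so W
n=7: →6(W) only, which is W, so L
n=8: →7(L), so W
n=9: →6(W), 8(W) — all W, so L
n=10: →5(L), so W
n=11: →10(W) only, which is W, so L
n=12: →9(L), so W
n=13: →12(W) only, which is W, so L
n=14: →7(L), so W
n=15: →10(W), 12(W), 14(W) — all W, so L
n=16: →15(L), so W
n=17: →16(W) only, which is W, so L
n=18: →9(L), so W
n=19: →18(W) only, which is W, so L
n=20: →15(L), so W
n=21: →14(W), 18(W), 20(W) — all W, so L
n=22: →11(L), so W
n=23: →22(W) only, which is W, so L
n=24: →21(L), so W
n=25: →20(W), 24(W) — all W, so L
n=26: →13(L), so W
n=27: →18(W), 24(W), 26(W) — all W, so L
n=28: →21(L), so W
n=29: →28(W) only, which is W, so L
n=30: →15(L), so W
n=31: →30(W) only, which is W, so L
n=32: →31(L), so W
n=33: →22(W), 30(W), 32(W) — all W, so L
n=34: →17(L), so W
n=35: →28(W), 30(W), 34(W) — all W, so L
n=36: →27(L), so W
n=37: →36(W) only, which is W, so L
n=38: →19(L), so W
Reading off the rows marked L gives the requested list; there are 19 such values of n.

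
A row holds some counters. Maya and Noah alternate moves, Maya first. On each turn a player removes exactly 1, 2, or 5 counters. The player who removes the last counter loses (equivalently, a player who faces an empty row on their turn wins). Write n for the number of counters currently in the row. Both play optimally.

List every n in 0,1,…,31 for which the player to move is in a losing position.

1, 4, 7, 10, 13, 16, 19, 22, 25, 28, 31

Classify positions by backward induction: terminal positions (no move available) are W. From any other position, the mover wins iff some move reaches an L.
n=0: no move; the opponent has just taken the last counter and therefore loses → W
n=1: L (sole option 0(W) is W)
n=2: W (go to 1, an L position)
n=3: W (go to 1, an L position)
n=4: L (options 3(W), 2(W) are all W)
n=5: W (go to 4, an L position)
n=6: W (go to 4, an L position)
n=7: L (options 6(W), 5(W), 2(W) are all W)
n=8: W (go to 7, an L position)
n=9: W (go to 7, an L position)
n=10: L (options 9(W), 8(W), 5(W) are all W)
n=11: W (go to 10, an L position)
n=12: W (go to 10, an L position)
n=13: L (options 12(W), 11(W), 8(W) are all W)
n=14: W (go to 13, an L position)
n=15: W (go to 13, an L position)
n=16: L (options 15(W), 14(W), 11(W) are all W)
n=17: W (go to 16, an L position)
n=18: W (go to 16, an L position)
n=19: L (options 18(W), 17(W), 14(W) are all W)
n=20: W (go to 19, an L position)
n=21: W (go to 19, an L position)
n=22: L (options 21(W), 20(W), 17(W) are all W)
n=23: W (go to 22, an L position)
n=24: W (go to 22, an L position)
n=25: L (options 24(W), 23(W), 20(W) are all W)
n=26: W (go to 25, an L position)
n=27: W (go to 25, an L position)
n=28: L (options 27(W), 26(W), 23(W) are all W)
n=29: W (go to 28, an L position)
n=30: W (go to 28, an L position)
n=31: L (options 30(W), 29(W), 26(W) are all W)
Reading off the rows marked L gives the requested list; there are 11 such values of n.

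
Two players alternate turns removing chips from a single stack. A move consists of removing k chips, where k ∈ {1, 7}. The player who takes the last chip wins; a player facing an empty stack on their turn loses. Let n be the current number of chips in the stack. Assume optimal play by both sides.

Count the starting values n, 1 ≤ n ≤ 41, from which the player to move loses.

Work bottom-up. With no move the player to move loses. Otherwise the position is W if at least one move leads to an L position for the opponent, and L if every move leads to a W.
n=0: no move → L
n=1: reaches L-position 0 → W
n=2: only reaches 1(W), which is W → L
n=3: reaches L-position 2 → W
n=4: only reaches 3(W), which is W → L
n=5: reaches L-position 4 → W
n=6: only reaches 5(W), which is W → L
n=7: reaches L-position 6 → W
n=8: only reaches 7(W), 1(W), all W → L
n=9: reaches L-position 8 → W
n=10: only reaches 9(W), 3(W), all W → L
n=11: reaches L-position 10 → W
n=12: only reaches 11(W), 5(W), all W → L
n=13: reaches L-position 12 → W
n=14: only reaches 13(W), 7(W), all W → L
n=15: reaches L-position 14 → W
n=16: only reaches 15(W), 9(W), all W → L
n=17: reaches L-position 16 → W
n=18: only reaches 17(W), 11(W), all W → L
n=19: reaches L-position 18 → W
n=20: only reaches 19(W), 13(W), all W → L
n=21: reaches L-position 20 → W
n=22: only reaches 21(W), 15(W), all W → L
n=23: reaches L-position 22 → W
n=24: only reaches 23(W), 17(W), all W → L
n=25: reaches L-position 24 → W
n=26: only reaches 25(W), 19(W), all W → L
n=27: reaches L-position 26 → W
n=28: only reaches 27(W), 21(W), all W → L
n=29: reaches L-position 28 → W
n=30: only reaches 29(W), 23(W), all W → L
n=31: reaches L-position 30 → W
n=32: only reaches 31(W), 25(W), all W → L
n=33: reaches L-position 32 → W
n=34: only reaches 33(W), 27(W), all W → L
n=35: reaches L-position 34 → W
n=36: only reaches 35(W), 29(W), all W → L
n=37: reaches L-position 36 → W
n=38: only reaches 37(W), 31(W), all W → L
n=39: reaches L-position 38 → W
n=40: only reaches 39(W), 33(W), all W → L
n=41: reaches L-position 40 → W
L entries with 1 ≤ n ≤ 41 (n=0 is outside the asked range and is not counted): n = 2, 4, 6, 8, 10, 12, 14, 16, 18, 20, 22, 24, 26, 28, 30, 32, 34, 36, 38, 40; that makes 20.

20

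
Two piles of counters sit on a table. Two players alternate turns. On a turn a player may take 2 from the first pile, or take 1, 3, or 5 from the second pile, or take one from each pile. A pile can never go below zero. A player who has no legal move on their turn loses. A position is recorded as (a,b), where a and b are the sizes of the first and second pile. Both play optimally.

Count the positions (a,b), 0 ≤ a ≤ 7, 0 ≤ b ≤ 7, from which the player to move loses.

Label each position W (a win for the player to move) or L (a loss). A position with no legal move is L; any other position is W exactly when some move reaches an L, and L when every move reaches a W.
Every move lowers a or b (never raises either), so fill the grid row by row in increasing a, and left to right within a row: each cell's successors are then already labelled.
      b=0  b=1  b=2  b=3  b=4  b=5  b=6  b=7
a=0:    L    W    L    W    L    W    L    W
a=1:    L    W    L    W    L    W    L    W
a=2:    W    W    W    W    W    W    W    W
a=3:    W    L    W    L    W    L    W    L
a=4:    L    W    W    W    W    W    W    L
a=5:    L    W    L    W    L    W    L    W
a=6:    W    W    L    W    L    W    L    W
a=7:    W    L    W    W    W    W    W    W
Cells with no legal move (terminal, hence L): (0,0), (1,0).
The remaining L cells, each justified by listing all of its moves:
(0,2): →(0,1)(W) only, which is W, so L
(0,4): →(0,3)(W), (0,1)(W) — all W, so L
(0,6): →(0,5)(W), (0,3)(W), (0,1)(W) — all W, so L
(1,2): →(1,1)(W), (0,1)(W) — all W, so L
(1,4): →(1,3)(W), (1,1)(W), (0,3)(W) — all W, so L
(1,6): →(1,5)(W), (1,3)(W), (1,1)(W), (0,5)(W) — all W, so L
(3,1): →(1,1)(W), (3,0)(W), (2,0)(W) — all W, so L
(3,3): →(1,3)(W), (3,2)(W), (3,0)(W), (2,2)(W) — all W, so L
(3,5): →(1,5)(W), (3,4)(W), (3,2)(W), (3,0)(W), (2,4)(W) — all W, so L
(3,7): →(1,7)(W), (3,6)(W), (3,4)(W), (3,2)(W), (2,6)(W) — all W, so L
(4,0): →(2,0)(W) only, which is W, so L
(4,7): →(2,7)(W), (4,6)(W), (4,4)(W), (4,2)(W), (3,6)(W) — all W, so L
(5,0): →(3,0)(W) only, which is W, so L
(5,2): →(3,2)(W), (5,1)(W), (4,1)(W) — all W, so L
(5,4): →(3,4)(W), (5,3)(W), (5,1)(W), (4,3)(W) — all W, so L
(5,6): →(3,6)(W), (5,5)(W), (5,3)(W), (5,1)(W), (4,5)(W) — all W, so L
(6,2): →(4,2)(W), (6,1)(W), (5,1)(W) — all W, so L
(6,4): →(4,4)(W), (6,3)(W), (6,1)(W), (5,3)(W) — all W, so L
(6,6): →(4,6)(W), (6,5)(W), (6,3)(W), (6,1)(W), (5,5)(W) — all W, so L
(7,1): →(5,1)(W), (7,0)(W), (6,0)(W) — all W, so L
Every other cell has at least one move into one of the L cells above, so it is W.
L cells per row: a=0: 4, a=1: 4, a=2: 0, a=3: 4, a=4: 2, a=5: 4, a=6: 3, a=7: 1; total 22.

22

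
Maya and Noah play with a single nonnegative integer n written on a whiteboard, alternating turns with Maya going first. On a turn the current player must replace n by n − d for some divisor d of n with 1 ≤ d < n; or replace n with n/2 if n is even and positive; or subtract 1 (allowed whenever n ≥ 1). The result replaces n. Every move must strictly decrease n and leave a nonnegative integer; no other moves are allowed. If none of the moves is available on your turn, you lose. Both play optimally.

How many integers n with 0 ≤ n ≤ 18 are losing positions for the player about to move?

9

Use the standard recursion: the mover loses at a terminal position; elsewhere, the mover wins exactly when some move hands the opponent an L position.
n=0: no move → L
n=1: W (go to 0, an L position)
n=2: L (sole option 1(W) is W)
n=3: W (go to 2, an L position)
n=4: W (go to 2, an L position)
n=5: L (sole option 4(W) is W)
n=6: W (go to 5, an L position)
n=7: L (sole option 6(W) is W)
n=8: W (go to 7, an L position)
n=9: L (options 6(W), 8(W) are all W)
n=10: W (go to 5, an L position)
n=11: L (sole option 10(W) is W)
n=12: W (go to 9, an L position)
n=13: L (sole option 12(W) is W)
n=14: W (go to 7, an L position)
n=15: L (options 10(W), 12(W), 14(W) are all W)
n=16: W (go to 15, an L position)
n=17: L (sole option 16(W) is W)
n=18: W (go to 9, an L position)
L entries with 0 ≤ n ≤ 18: n = 0, 2, 5, 7, 9, 11, 13, 15, 17; that makes 9.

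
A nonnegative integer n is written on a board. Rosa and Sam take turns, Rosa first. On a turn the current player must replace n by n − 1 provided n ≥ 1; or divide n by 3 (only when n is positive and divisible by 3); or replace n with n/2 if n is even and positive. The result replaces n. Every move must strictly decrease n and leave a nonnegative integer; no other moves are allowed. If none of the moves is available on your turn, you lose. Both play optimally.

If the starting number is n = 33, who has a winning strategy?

Classify positions by backward induction: terminal positions (no move available) are L. From any other position, the mover wins iff some move reaches an L.
n=0: no move → L
n=1: W (go to 0, an L position)
n=2: L (sole option 1(W) is W)
n=3: W (go to 2, an L position)
n=4: W (go to 2, an L position)
n=5: L (sole option 4(W) is W)
n=6: W (go to 2, an L position)
n=7: L (sole option 6(W) is W)
n=8: W (go to 7, an L position)
n=9: L (options 3(W), 8(W) are all W)
n=10: W (go to 5, an L position)
n=11: L (sole option 10(W) is W)
n=12: W (go to 11, an L position)
n=13: L (sole option 12(W) is W)
n=14: W (go to 7, an L position)
n=15: W (go to 5, an L position)
n=16: L (options 8(W), 15(W) are all W)
n=17: W (go to 16, an L position)
n=18: W (go to 9, an L position)
n=19: L (sole option 18(W) is W)
n=20: W (go to 19, an L position)
n=21: W (go to 7, an L position)
n=22: W (go to 11, an L position)
n=23: L (sole option 22(W) is W)
n=24: W (go to 23, an L position)
n=25: L (sole option 24(W) is W)
n=26: W (go to 13, an L position)
n=27: W (go to 9, an L position)
n=28: L (options 14(W), 27(W) are all W)
n=29: W (go to 28, an L position)
n=30: L (options 10(W), 15(W), 29(W) are all W)
n=31: W (go to 30, an L position)
n=32: W (go to 16, an L position)
n=33: W (go to 11, an L position)
From 33 Rosa can move to 11, reaching an L position.

Rosa wins.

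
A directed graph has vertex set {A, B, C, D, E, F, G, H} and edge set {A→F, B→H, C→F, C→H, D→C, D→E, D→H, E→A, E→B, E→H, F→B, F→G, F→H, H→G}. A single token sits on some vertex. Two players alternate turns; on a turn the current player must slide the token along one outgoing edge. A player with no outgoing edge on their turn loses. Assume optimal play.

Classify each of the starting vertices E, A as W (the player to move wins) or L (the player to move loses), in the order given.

E: W, A: L

Compute win/loss labels from the base case upward. A position with no move is L. Any other position is W if it can reach an L in one move, else L.
Every edge goes from a vertex to one that appears earlier in the order G, H, B, F, A, E, C, D, so processing vertices in that order labels each vertex after all of its successors.
G: no outgoing edge → L
H: W (go to G, an L position)
B: L (sole option H(W) is W)
F: W (go to B, an L position)
A: L (sole option F(W) is W)
E: W (go to A, an L position)
C: L (options F(W), H(W) are all W)
D: W (go to C, an L position)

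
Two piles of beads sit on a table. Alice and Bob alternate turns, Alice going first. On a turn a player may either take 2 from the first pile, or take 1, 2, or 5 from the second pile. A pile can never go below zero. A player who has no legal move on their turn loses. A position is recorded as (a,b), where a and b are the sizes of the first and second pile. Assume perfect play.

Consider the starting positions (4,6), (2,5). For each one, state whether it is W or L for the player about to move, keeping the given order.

(4,6): L, (2,5): W

Label each position W (a win for the player to move) or L (a loss). A position with no legal move is L; any other position is W exactly when some move reaches an L, and L when every move reaches a W.
No move ever increases a pile, so every position that can arise here has a ≤ 4 and b ≤ 6; it is enough to label the cells with 0 ≤ a ≤ 4 and 0 ≤ b ≤ 6.
Every move lowers a or b (never raises either), so fill the grid row by row in increasing a, and left to right within a row: each cell's successors are then already labelled.
      b=0  b=1  b=2  b=3  b=4  b=5  b=6
a=0:    L    W    W    L    W    W    L
a=1:    L    W    W    L    W    W    L
a=2:    W    L    W    W    L    W    W
a=3:    W    L    W    W    L    W    W
a=4:    L    W    W    L    W    W    L
Cells with no legal move (terminal, hence L): (0,0), (1,0).
The remaining L cells, each justified by listing all of its moves:
(0,3): L (options (0,2)(W), (0,1)(W) are all W)
(0,6): L (options (0,5)(W), (0,4)(W), (0,1)(W) are all W)
(1,3): L (options (1,2)(W), (1,1)(W) are all W)
(1,6): L (options (1,5)(W), (1,4)(W), (1,1)(W) are all W)
(2,1): L (options (0,1)(W), (2,0)(W) are all W)
(2,4): L (options (0,4)(W), (2,3)(W), (2,2)(W) are all W)
(3,1): L (options (1,1)(W), (3,0)(W) are all W)
(3,4): L (options (1,4)(W), (3,3)(W), (3,2)(W) are all W)
(4,0): L (sole option (2,0)(W) is W)
(4,3): L (options (2,3)(W), (4,2)(W), (4,1)(W) are all W)
(4,6): L (options (2,6)(W), (4,5)(W), (4,4)(W), (4,1)(W) are all W)
Every other cell has at least one move into one of the L cells above, so it is W.
(4,6): one of the L cells justified above, so L
(2,5): the move to (2,4) reaches an L cell, so W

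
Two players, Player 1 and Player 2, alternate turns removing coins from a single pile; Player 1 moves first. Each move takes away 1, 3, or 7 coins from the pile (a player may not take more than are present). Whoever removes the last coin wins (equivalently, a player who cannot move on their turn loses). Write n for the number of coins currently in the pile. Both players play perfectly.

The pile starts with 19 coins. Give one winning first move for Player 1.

Use the standard recursion: the mover loses at a terminal position; elsewhere, the mover wins exactly when some move hands the opponent an L position.
n=0: no move → L
n=1: reaches L-position 0 → W
n=2: only reaches 1(W), which is W → L
n=3: reaches L-position 2 → W
n=4: only reaches 3(W), 1(W), all W → L
n=5: reaches L-position 4 → W
n=6: only reaches 5(W), 3(W), all W → L
n=7: reaches L-position 6 → W
n=8: only reaches 7(W), 5(W), 1(W), all W → L
n=9: reaches L-position 8 → W
n=10: only reaches 9(W), 7(W), 3(W), all W → L
n=11: reaches L-position 10 → W
n=12: only reaches 11(W), 9(W), 5(W), all W → L
n=13: reaches L-position 12 → W
n=14: only reaches 13(W), 11(W), 7(W), all W → L
n=15: reaches L-position 14 → W
n=16: only reaches 15(W), 13(W), 9(W), all W → L
n=17: reaches L-position 16 → W
n=18: only reaches 17(W), 15(W), 11(W), all W → L
n=19: reaches L-position 18 → W
From 19, the L positions reachable in one move are: 18, 16, 12. Any move reaching one of these is winning.

Remove 1, leaving 18.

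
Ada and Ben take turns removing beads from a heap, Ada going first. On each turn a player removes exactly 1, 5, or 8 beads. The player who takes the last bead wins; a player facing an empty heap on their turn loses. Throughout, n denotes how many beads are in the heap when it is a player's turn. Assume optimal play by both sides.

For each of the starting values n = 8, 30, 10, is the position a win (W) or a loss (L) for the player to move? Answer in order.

8: W, 30: L, 10: W

Use the standard recursion: the mover loses at a terminal position; elsewhere, the mover wins exactly when some move hands the opponent an L position.
n=0: no move → L
n=1: W (go to 0, an L position)
n=2: L (sole option 1(W) is W)
n=3: W (go to 2, an L position)
n=4: L (sole option 3(W) is W)
n=5: W (go to 4, an L position)
n=6: L (options 5(W), 1(W) are all W)
n=7: W (go to 6, an L position)
n=8: W (go to 0, an L position)
n=9: W (go to 4, an L position)
n=10: W (go to 2, an L position)
n=11: W (go to 6, an L position)
n=12: W (go to 4, an L position)
n=13: L (options 12(W), 8(W), 5(W) are all W)
n=14: W (go to 13, an L position)
n=15: L (options 14(W), 10(W), 7(W) are all W)
n=16: W (go to 15, an L position)
n=17: L (options 16(W), 12(W), 9(W) are all W)
n=18: W (go to 17, an L position)
n=19: L (options 18(W), 14(W), 11(W) are all W)
n=20: W (go to 19, an L position)
n=21: W (go to 13, an L position)
n=22: W (go to 17, an L position)
n=23: W (go to 15, an L position)
n=24: W (go to 19, an L position)
n=25: W (go to 17, an L position)
n=26: L (options 25(W), 21(W), 18(W) are all W)
n=27: W (go to 26, an L position)
n=28: L (options 27(W), 23(W), 20(W) are all W)
n=29: W (go to 28, an L position)
n=30: L (options 29(W), 25(W), 22(W) are all W)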